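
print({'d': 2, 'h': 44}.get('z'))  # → None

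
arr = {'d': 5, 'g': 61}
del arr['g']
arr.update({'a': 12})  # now {'d': 5, 'a': 12}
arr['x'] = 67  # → {'d': 5, 'a': 12, 'x': 67}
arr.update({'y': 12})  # {'d': 5, 'a': 12, 'x': 67, 'y': 12}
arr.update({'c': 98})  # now {'d': 5, 'a': 12, 'x': 67, 'y': 12, 'c': 98}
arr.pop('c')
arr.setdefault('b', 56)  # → 56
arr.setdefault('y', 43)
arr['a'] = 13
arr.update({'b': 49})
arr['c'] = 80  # {'d': 5, 'a': 13, 'x': 67, 'y': 12, 'b': 49, 'c': 80}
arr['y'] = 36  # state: {'d': 5, 'a': 13, 'x': 67, 'y': 36, 'b': 49, 'c': 80}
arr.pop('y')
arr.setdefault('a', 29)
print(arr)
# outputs {'d': 5, 'a': 13, 'x': 67, 'b': 49, 'c': 80}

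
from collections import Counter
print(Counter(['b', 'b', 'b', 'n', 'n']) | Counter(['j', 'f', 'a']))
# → Counter({'b': 3, 'n': 2, 'j': 1, 'f': 1, 'a': 1})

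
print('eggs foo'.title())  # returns Eggs Foo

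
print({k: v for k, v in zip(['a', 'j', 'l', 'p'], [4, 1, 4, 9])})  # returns {'a': 4, 'j': 1, 'l': 4, 'p': 9}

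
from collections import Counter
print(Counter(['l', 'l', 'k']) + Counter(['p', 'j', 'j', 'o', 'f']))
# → Counter({'l': 2, 'j': 2, 'k': 1, 'p': 1, 'o': 1, 'f': 1})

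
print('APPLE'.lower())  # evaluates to apple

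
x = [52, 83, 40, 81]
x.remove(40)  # [52, 83, 81]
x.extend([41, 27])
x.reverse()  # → [27, 41, 81, 83, 52]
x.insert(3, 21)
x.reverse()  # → [52, 83, 21, 81, 41, 27]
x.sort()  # [21, 27, 41, 52, 81, 83]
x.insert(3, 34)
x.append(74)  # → [21, 27, 41, 34, 52, 81, 83, 74]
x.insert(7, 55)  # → [21, 27, 41, 34, 52, 81, 83, 55, 74]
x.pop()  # 74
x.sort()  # [21, 27, 34, 41, 52, 55, 81, 83]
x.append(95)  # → [21, 27, 34, 41, 52, 55, 81, 83, 95]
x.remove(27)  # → [21, 34, 41, 52, 55, 81, 83, 95]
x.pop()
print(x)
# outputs [21, 34, 41, 52, 55, 81, 83]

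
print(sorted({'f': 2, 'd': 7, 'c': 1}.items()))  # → [('c', 1), ('d', 7), ('f', 2)]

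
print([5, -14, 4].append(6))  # None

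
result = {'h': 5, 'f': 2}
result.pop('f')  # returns 2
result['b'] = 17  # {'h': 5, 'b': 17}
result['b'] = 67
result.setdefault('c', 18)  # 18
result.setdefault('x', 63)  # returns 63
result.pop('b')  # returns 67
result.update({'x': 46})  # {'h': 5, 'c': 18, 'x': 46}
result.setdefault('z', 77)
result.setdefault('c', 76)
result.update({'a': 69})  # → {'h': 5, 'c': 18, 'x': 46, 'z': 77, 'a': 69}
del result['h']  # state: {'c': 18, 'x': 46, 'z': 77, 'a': 69}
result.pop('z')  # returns 77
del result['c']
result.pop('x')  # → 46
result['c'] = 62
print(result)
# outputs {'a': 69, 'c': 62}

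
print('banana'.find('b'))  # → 0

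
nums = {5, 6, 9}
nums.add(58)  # {5, 6, 9, 58}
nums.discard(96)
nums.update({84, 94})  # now {5, 6, 9, 58, 84, 94}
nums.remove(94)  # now {5, 6, 9, 58, 84}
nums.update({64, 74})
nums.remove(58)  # {5, 6, 9, 64, 74, 84}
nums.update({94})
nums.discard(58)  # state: {5, 6, 9, 64, 74, 84, 94}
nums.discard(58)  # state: {5, 6, 9, 64, 74, 84, 94}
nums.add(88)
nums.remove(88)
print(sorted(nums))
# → [5, 6, 9, 64, 74, 84, 94]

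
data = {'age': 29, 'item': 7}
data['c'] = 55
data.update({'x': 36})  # {'age': 29, 'item': 7, 'c': 55, 'x': 36}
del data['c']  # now {'age': 29, 'item': 7, 'x': 36}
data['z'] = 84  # {'age': 29, 'item': 7, 'x': 36, 'z': 84}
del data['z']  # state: {'age': 29, 'item': 7, 'x': 36}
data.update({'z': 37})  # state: {'age': 29, 'item': 7, 'x': 36, 'z': 37}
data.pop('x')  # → 36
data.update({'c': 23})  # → {'age': 29, 'item': 7, 'z': 37, 'c': 23}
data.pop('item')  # 7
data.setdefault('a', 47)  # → 47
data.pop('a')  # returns 47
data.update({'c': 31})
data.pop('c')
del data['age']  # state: {'z': 37}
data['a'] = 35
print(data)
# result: {'z': 37, 'a': 35}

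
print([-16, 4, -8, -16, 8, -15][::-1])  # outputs [-15, 8, -16, -8, 4, -16]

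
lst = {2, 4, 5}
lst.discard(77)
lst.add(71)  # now {2, 4, 5, 71}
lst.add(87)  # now {2, 4, 5, 71, 87}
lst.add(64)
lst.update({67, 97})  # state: {2, 4, 5, 64, 67, 71, 87, 97}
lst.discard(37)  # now {2, 4, 5, 64, 67, 71, 87, 97}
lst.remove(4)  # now {2, 5, 64, 67, 71, 87, 97}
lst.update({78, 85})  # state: {2, 5, 64, 67, 71, 78, 85, 87, 97}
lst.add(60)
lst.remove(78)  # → {2, 5, 60, 64, 67, 71, 85, 87, 97}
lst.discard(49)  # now {2, 5, 60, 64, 67, 71, 85, 87, 97}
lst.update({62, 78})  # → {2, 5, 60, 62, 64, 67, 71, 78, 85, 87, 97}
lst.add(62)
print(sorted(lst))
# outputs [2, 5, 60, 62, 64, 67, 71, 78, 85, 87, 97]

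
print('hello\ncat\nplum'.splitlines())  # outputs ['hello', 'cat', 'plum']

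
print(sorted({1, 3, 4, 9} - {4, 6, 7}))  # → [1, 3, 9]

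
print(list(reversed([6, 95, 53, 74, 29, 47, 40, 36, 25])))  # [25, 36, 40, 47, 29, 74, 53, 95, 6]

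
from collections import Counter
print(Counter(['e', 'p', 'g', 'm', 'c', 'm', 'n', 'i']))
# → Counter({'m': 2, 'e': 1, 'p': 1, 'g': 1, 'c': 1, 'n': 1, 'i': 1})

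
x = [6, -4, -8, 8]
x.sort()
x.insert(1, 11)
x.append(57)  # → [-8, 11, -4, 6, 8, 57]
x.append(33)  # [-8, 11, -4, 6, 8, 57, 33]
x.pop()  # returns 33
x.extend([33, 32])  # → [-8, 11, -4, 6, 8, 57, 33, 32]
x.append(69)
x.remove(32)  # [-8, 11, -4, 6, 8, 57, 33, 69]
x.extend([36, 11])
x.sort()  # [-8, -4, 6, 8, 11, 11, 33, 36, 57, 69]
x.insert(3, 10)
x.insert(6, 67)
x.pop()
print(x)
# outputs [-8, -4, 6, 10, 8, 11, 67, 11, 33, 36, 57]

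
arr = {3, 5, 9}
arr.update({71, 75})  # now {3, 5, 9, 71, 75}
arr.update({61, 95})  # {3, 5, 9, 61, 71, 75, 95}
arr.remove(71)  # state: {3, 5, 9, 61, 75, 95}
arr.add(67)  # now {3, 5, 9, 61, 67, 75, 95}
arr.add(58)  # {3, 5, 9, 58, 61, 67, 75, 95}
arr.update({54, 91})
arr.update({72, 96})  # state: {3, 5, 9, 54, 58, 61, 67, 72, 75, 91, 95, 96}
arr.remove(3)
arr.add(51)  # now {5, 9, 51, 54, 58, 61, 67, 72, 75, 91, 95, 96}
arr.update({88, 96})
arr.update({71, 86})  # {5, 9, 51, 54, 58, 61, 67, 71, 72, 75, 86, 88, 91, 95, 96}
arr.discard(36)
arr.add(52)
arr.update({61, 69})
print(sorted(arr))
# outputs [5, 9, 51, 52, 54, 58, 61, 67, 69, 71, 72, 75, 86, 88, 91, 95, 96]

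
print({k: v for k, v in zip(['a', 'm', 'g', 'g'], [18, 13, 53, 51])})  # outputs {'a': 18, 'm': 13, 'g': 51}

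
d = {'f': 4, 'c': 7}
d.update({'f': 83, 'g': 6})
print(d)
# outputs {'f': 83, 'c': 7, 'g': 6}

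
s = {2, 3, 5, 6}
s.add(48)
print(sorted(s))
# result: [2, 3, 5, 6, 48]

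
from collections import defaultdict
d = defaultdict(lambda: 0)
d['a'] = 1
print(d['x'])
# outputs 0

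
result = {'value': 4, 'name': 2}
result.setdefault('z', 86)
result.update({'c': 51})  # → {'value': 4, 'name': 2, 'z': 86, 'c': 51}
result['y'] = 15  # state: {'value': 4, 'name': 2, 'z': 86, 'c': 51, 'y': 15}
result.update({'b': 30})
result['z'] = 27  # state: {'value': 4, 'name': 2, 'z': 27, 'c': 51, 'y': 15, 'b': 30}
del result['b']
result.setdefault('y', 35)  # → 15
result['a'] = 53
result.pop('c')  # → 51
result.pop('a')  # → 53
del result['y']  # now {'value': 4, 'name': 2, 'z': 27}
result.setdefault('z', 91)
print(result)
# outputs {'value': 4, 'name': 2, 'z': 27}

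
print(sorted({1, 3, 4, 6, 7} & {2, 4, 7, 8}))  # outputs [4, 7]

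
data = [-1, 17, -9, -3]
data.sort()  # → [-9, -3, -1, 17]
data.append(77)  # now [-9, -3, -1, 17, 77]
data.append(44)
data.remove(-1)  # [-9, -3, 17, 77, 44]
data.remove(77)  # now [-9, -3, 17, 44]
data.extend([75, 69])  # [-9, -3, 17, 44, 75, 69]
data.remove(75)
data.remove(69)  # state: [-9, -3, 17, 44]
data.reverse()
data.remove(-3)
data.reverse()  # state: [-9, 17, 44]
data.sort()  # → [-9, 17, 44]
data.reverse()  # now [44, 17, -9]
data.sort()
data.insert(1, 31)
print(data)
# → [-9, 31, 17, 44]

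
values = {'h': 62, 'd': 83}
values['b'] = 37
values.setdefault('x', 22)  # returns 22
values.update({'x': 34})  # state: {'h': 62, 'd': 83, 'b': 37, 'x': 34}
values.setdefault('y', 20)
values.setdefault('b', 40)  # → 37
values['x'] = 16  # {'h': 62, 'd': 83, 'b': 37, 'x': 16, 'y': 20}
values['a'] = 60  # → {'h': 62, 'd': 83, 'b': 37, 'x': 16, 'y': 20, 'a': 60}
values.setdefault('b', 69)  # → 37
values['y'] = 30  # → {'h': 62, 'd': 83, 'b': 37, 'x': 16, 'y': 30, 'a': 60}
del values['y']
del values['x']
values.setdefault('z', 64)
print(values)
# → {'h': 62, 'd': 83, 'b': 37, 'a': 60, 'z': 64}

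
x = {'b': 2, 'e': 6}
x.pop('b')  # 2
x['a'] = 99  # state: {'e': 6, 'a': 99}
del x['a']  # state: {'e': 6}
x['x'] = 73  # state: {'e': 6, 'x': 73}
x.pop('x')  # 73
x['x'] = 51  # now {'e': 6, 'x': 51}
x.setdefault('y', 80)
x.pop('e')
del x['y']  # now {'x': 51}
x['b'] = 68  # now {'x': 51, 'b': 68}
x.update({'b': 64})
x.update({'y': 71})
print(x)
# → {'x': 51, 'b': 64, 'y': 71}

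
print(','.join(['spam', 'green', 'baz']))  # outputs spam,green,baz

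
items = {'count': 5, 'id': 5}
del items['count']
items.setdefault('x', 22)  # 22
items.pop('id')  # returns 5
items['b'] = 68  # {'x': 22, 'b': 68}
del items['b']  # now {'x': 22}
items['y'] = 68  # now {'x': 22, 'y': 68}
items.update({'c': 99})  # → {'x': 22, 'y': 68, 'c': 99}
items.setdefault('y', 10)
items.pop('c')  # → 99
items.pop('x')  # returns 22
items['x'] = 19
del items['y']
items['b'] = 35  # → {'x': 19, 'b': 35}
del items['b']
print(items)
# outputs {'x': 19}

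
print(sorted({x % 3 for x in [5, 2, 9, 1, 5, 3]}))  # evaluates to [0, 1, 2]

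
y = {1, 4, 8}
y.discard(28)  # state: {1, 4, 8}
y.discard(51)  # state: {1, 4, 8}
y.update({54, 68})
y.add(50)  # {1, 4, 8, 50, 54, 68}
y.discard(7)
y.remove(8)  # {1, 4, 50, 54, 68}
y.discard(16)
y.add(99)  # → {1, 4, 50, 54, 68, 99}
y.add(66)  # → {1, 4, 50, 54, 66, 68, 99}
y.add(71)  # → {1, 4, 50, 54, 66, 68, 71, 99}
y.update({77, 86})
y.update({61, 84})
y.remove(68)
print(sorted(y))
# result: [1, 4, 50, 54, 61, 66, 71, 77, 84, 86, 99]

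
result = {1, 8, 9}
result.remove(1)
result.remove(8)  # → {9}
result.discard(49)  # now {9}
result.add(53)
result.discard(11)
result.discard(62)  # {9, 53}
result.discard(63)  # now {9, 53}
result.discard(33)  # {9, 53}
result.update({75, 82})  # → {9, 53, 75, 82}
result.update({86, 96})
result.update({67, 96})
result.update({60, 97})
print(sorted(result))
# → [9, 53, 60, 67, 75, 82, 86, 96, 97]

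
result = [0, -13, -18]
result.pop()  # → -18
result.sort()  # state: [-13, 0]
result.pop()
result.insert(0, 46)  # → [46, -13]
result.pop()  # -13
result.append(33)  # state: [46, 33]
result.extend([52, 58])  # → [46, 33, 52, 58]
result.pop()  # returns 58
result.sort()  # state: [33, 46, 52]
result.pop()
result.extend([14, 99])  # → [33, 46, 14, 99]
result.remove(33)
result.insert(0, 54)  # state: [54, 46, 14, 99]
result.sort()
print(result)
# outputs [14, 46, 54, 99]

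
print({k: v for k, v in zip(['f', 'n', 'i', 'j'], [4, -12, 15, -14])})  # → {'f': 4, 'n': -12, 'i': 15, 'j': -14}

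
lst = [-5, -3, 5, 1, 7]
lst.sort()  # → [-5, -3, 1, 5, 7]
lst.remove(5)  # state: [-5, -3, 1, 7]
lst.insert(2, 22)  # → [-5, -3, 22, 1, 7]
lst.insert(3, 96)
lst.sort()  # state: [-5, -3, 1, 7, 22, 96]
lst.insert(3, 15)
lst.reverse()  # [96, 22, 7, 15, 1, -3, -5]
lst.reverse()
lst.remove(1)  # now [-5, -3, 15, 7, 22, 96]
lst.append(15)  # [-5, -3, 15, 7, 22, 96, 15]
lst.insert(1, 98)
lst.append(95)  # [-5, 98, -3, 15, 7, 22, 96, 15, 95]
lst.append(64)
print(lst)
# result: [-5, 98, -3, 15, 7, 22, 96, 15, 95, 64]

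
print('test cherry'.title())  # Test Cherry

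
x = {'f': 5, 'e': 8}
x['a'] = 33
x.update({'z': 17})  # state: {'f': 5, 'e': 8, 'a': 33, 'z': 17}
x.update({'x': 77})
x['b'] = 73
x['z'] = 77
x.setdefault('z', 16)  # 77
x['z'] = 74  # {'f': 5, 'e': 8, 'a': 33, 'z': 74, 'x': 77, 'b': 73}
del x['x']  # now {'f': 5, 'e': 8, 'a': 33, 'z': 74, 'b': 73}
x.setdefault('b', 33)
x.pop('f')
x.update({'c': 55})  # {'e': 8, 'a': 33, 'z': 74, 'b': 73, 'c': 55}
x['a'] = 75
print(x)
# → {'e': 8, 'a': 75, 'z': 74, 'b': 73, 'c': 55}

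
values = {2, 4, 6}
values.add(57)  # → {2, 4, 6, 57}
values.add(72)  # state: {2, 4, 6, 57, 72}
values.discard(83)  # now {2, 4, 6, 57, 72}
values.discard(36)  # {2, 4, 6, 57, 72}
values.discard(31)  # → {2, 4, 6, 57, 72}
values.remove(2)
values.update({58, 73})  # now {4, 6, 57, 58, 72, 73}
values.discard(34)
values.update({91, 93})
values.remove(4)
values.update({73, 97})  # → {6, 57, 58, 72, 73, 91, 93, 97}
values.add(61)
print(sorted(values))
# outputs [6, 57, 58, 61, 72, 73, 91, 93, 97]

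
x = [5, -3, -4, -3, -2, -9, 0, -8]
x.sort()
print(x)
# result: [-9, -8, -4, -3, -3, -2, 0, 5]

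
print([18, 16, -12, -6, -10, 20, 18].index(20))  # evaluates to 5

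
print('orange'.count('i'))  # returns 0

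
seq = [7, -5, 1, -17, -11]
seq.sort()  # [-17, -11, -5, 1, 7]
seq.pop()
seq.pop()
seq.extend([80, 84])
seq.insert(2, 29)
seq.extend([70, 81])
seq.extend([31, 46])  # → [-17, -11, 29, -5, 80, 84, 70, 81, 31, 46]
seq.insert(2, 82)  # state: [-17, -11, 82, 29, -5, 80, 84, 70, 81, 31, 46]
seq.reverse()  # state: [46, 31, 81, 70, 84, 80, -5, 29, 82, -11, -17]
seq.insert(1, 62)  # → [46, 62, 31, 81, 70, 84, 80, -5, 29, 82, -11, -17]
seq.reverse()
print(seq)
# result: [-17, -11, 82, 29, -5, 80, 84, 70, 81, 31, 62, 46]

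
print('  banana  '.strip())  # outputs banana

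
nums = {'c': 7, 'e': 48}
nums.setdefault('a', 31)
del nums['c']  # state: {'e': 48, 'a': 31}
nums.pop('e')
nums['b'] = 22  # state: {'a': 31, 'b': 22}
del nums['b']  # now {'a': 31}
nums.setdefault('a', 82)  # 31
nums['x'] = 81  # {'a': 31, 'x': 81}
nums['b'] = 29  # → {'a': 31, 'x': 81, 'b': 29}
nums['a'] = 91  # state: {'a': 91, 'x': 81, 'b': 29}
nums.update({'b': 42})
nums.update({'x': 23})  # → {'a': 91, 'x': 23, 'b': 42}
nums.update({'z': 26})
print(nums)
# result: {'a': 91, 'x': 23, 'b': 42, 'z': 26}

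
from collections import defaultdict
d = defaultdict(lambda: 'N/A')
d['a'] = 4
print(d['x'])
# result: N/A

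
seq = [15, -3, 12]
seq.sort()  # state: [-3, 12, 15]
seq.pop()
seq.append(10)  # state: [-3, 12, 10]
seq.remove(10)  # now [-3, 12]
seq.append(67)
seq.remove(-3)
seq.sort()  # [12, 67]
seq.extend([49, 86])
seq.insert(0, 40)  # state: [40, 12, 67, 49, 86]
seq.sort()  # [12, 40, 49, 67, 86]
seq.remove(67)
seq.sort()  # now [12, 40, 49, 86]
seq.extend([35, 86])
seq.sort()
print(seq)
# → [12, 35, 40, 49, 86, 86]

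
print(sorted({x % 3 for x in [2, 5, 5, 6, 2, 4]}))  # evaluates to [0, 1, 2]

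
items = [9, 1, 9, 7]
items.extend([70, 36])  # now [9, 1, 9, 7, 70, 36]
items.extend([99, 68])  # [9, 1, 9, 7, 70, 36, 99, 68]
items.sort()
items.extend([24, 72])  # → [1, 7, 9, 9, 36, 68, 70, 99, 24, 72]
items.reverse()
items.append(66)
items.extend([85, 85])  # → [72, 24, 99, 70, 68, 36, 9, 9, 7, 1, 66, 85, 85]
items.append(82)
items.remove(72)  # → [24, 99, 70, 68, 36, 9, 9, 7, 1, 66, 85, 85, 82]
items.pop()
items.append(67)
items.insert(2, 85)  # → [24, 99, 85, 70, 68, 36, 9, 9, 7, 1, 66, 85, 85, 67]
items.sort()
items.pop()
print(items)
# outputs [1, 7, 9, 9, 24, 36, 66, 67, 68, 70, 85, 85, 85]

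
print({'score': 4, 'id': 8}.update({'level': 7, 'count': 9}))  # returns None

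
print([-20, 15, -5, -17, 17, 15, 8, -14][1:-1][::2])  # [15, -17, 15]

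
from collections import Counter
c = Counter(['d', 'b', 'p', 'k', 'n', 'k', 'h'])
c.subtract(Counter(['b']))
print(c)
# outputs Counter({'k': 2, 'd': 1, 'p': 1, 'n': 1, 'h': 1, 'b': 0})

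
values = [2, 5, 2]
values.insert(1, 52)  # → [2, 52, 5, 2]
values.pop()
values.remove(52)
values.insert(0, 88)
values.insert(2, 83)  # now [88, 2, 83, 5]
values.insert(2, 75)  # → [88, 2, 75, 83, 5]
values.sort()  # [2, 5, 75, 83, 88]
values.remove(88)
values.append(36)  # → [2, 5, 75, 83, 36]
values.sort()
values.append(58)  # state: [2, 5, 36, 75, 83, 58]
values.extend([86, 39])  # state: [2, 5, 36, 75, 83, 58, 86, 39]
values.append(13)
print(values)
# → [2, 5, 36, 75, 83, 58, 86, 39, 13]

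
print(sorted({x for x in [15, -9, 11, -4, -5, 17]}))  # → [-9, -5, -4, 11, 15, 17]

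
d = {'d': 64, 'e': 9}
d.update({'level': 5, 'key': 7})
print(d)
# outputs {'d': 64, 'e': 9, 'level': 5, 'key': 7}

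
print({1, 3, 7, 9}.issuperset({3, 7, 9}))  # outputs True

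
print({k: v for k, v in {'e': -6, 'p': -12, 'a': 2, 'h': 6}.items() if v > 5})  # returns {'h': 6}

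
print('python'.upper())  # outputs PYTHON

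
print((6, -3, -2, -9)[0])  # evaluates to 6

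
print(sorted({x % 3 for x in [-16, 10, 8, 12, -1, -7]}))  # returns [0, 1, 2]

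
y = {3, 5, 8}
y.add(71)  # {3, 5, 8, 71}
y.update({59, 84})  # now {3, 5, 8, 59, 71, 84}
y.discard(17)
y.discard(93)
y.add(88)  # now {3, 5, 8, 59, 71, 84, 88}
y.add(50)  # {3, 5, 8, 50, 59, 71, 84, 88}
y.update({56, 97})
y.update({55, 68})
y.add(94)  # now {3, 5, 8, 50, 55, 56, 59, 68, 71, 84, 88, 94, 97}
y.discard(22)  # {3, 5, 8, 50, 55, 56, 59, 68, 71, 84, 88, 94, 97}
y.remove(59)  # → {3, 5, 8, 50, 55, 56, 68, 71, 84, 88, 94, 97}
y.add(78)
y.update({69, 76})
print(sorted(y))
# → [3, 5, 8, 50, 55, 56, 68, 69, 71, 76, 78, 84, 88, 94, 97]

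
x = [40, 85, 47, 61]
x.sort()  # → [40, 47, 61, 85]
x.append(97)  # [40, 47, 61, 85, 97]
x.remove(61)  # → [40, 47, 85, 97]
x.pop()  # 97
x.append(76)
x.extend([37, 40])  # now [40, 47, 85, 76, 37, 40]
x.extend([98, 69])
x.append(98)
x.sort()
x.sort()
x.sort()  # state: [37, 40, 40, 47, 69, 76, 85, 98, 98]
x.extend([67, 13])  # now [37, 40, 40, 47, 69, 76, 85, 98, 98, 67, 13]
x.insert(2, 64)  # [37, 40, 64, 40, 47, 69, 76, 85, 98, 98, 67, 13]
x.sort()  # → [13, 37, 40, 40, 47, 64, 67, 69, 76, 85, 98, 98]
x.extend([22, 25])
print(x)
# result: [13, 37, 40, 40, 47, 64, 67, 69, 76, 85, 98, 98, 22, 25]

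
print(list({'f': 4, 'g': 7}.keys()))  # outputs ['f', 'g']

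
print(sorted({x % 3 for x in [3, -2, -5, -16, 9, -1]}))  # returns [0, 1, 2]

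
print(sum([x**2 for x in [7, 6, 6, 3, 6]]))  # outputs 166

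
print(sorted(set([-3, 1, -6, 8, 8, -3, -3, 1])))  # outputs [-6, -3, 1, 8]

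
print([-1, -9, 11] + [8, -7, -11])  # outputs [-1, -9, 11, 8, -7, -11]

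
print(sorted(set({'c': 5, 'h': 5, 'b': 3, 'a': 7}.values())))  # [3, 5, 7]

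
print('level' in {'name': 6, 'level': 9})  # True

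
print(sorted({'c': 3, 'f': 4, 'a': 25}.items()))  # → [('a', 25), ('c', 3), ('f', 4)]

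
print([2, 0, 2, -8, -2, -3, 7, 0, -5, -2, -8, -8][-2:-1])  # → [-8]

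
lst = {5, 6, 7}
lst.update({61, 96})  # {5, 6, 7, 61, 96}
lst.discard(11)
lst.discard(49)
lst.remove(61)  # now {5, 6, 7, 96}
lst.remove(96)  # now {5, 6, 7}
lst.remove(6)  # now {5, 7}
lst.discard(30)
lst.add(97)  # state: {5, 7, 97}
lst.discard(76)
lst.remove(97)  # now {5, 7}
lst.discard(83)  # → {5, 7}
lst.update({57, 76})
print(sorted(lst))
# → [5, 7, 57, 76]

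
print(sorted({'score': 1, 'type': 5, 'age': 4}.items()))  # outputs [('age', 4), ('score', 1), ('type', 5)]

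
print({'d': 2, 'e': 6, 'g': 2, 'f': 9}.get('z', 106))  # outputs 106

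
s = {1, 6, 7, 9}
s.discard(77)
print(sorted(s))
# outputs [1, 6, 7, 9]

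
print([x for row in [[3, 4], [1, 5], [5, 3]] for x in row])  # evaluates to [3, 4, 1, 5, 5, 3]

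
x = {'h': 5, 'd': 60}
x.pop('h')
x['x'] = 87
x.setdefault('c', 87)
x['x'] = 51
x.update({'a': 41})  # {'d': 60, 'x': 51, 'c': 87, 'a': 41}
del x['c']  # {'d': 60, 'x': 51, 'a': 41}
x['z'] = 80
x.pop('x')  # 51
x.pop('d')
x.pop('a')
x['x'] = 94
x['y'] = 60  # {'z': 80, 'x': 94, 'y': 60}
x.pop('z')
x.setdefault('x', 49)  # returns 94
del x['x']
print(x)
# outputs {'y': 60}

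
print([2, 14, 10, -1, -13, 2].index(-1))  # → 3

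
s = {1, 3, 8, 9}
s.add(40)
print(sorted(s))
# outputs [1, 3, 8, 9, 40]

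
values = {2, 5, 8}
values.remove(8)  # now {2, 5}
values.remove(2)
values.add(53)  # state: {5, 53}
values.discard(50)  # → {5, 53}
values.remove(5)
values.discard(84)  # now {53}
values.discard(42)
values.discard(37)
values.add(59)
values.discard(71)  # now {53, 59}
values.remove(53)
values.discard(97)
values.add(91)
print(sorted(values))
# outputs [59, 91]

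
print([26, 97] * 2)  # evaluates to [26, 97, 26, 97]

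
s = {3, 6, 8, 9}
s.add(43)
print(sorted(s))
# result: [3, 6, 8, 9, 43]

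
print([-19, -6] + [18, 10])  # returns [-19, -6, 18, 10]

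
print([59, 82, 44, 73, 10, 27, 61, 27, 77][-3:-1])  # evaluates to [61, 27]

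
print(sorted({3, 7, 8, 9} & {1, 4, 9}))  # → [9]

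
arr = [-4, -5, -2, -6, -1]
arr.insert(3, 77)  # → [-4, -5, -2, 77, -6, -1]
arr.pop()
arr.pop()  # -6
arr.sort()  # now [-5, -4, -2, 77]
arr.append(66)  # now [-5, -4, -2, 77, 66]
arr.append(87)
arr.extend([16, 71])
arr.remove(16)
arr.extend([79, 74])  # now [-5, -4, -2, 77, 66, 87, 71, 79, 74]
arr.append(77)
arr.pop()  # 77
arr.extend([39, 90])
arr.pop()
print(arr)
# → [-5, -4, -2, 77, 66, 87, 71, 79, 74, 39]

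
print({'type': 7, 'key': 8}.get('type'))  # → 7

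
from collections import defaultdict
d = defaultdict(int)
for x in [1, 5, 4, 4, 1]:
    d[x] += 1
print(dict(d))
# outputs {1: 2, 5: 1, 4: 2}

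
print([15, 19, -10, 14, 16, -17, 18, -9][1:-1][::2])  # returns [19, 14, -17]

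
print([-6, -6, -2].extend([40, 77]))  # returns None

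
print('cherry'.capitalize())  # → Cherry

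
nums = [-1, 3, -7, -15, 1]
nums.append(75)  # [-1, 3, -7, -15, 1, 75]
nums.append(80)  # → [-1, 3, -7, -15, 1, 75, 80]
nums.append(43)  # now [-1, 3, -7, -15, 1, 75, 80, 43]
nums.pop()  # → 43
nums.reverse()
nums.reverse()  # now [-1, 3, -7, -15, 1, 75, 80]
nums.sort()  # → [-15, -7, -1, 1, 3, 75, 80]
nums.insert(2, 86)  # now [-15, -7, 86, -1, 1, 3, 75, 80]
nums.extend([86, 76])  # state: [-15, -7, 86, -1, 1, 3, 75, 80, 86, 76]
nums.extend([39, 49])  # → [-15, -7, 86, -1, 1, 3, 75, 80, 86, 76, 39, 49]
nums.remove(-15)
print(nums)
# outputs [-7, 86, -1, 1, 3, 75, 80, 86, 76, 39, 49]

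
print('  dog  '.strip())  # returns dog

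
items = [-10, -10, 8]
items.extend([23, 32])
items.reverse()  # [32, 23, 8, -10, -10]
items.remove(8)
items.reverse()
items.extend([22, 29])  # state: [-10, -10, 23, 32, 22, 29]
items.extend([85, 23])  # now [-10, -10, 23, 32, 22, 29, 85, 23]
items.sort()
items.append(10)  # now [-10, -10, 22, 23, 23, 29, 32, 85, 10]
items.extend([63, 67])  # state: [-10, -10, 22, 23, 23, 29, 32, 85, 10, 63, 67]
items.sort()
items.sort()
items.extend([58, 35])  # [-10, -10, 10, 22, 23, 23, 29, 32, 63, 67, 85, 58, 35]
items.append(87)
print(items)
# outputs [-10, -10, 10, 22, 23, 23, 29, 32, 63, 67, 85, 58, 35, 87]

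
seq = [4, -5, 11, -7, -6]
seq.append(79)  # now [4, -5, 11, -7, -6, 79]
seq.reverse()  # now [79, -6, -7, 11, -5, 4]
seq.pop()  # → 4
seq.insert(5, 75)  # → [79, -6, -7, 11, -5, 75]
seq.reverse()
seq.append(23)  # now [75, -5, 11, -7, -6, 79, 23]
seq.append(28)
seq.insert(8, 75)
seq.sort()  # [-7, -6, -5, 11, 23, 28, 75, 75, 79]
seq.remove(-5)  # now [-7, -6, 11, 23, 28, 75, 75, 79]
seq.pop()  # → 79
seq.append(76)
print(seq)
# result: [-7, -6, 11, 23, 28, 75, 75, 76]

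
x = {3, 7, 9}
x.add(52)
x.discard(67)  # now {3, 7, 9, 52}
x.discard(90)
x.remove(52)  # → {3, 7, 9}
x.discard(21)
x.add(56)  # {3, 7, 9, 56}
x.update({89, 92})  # {3, 7, 9, 56, 89, 92}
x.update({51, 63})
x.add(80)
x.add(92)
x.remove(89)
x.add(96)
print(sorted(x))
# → [3, 7, 9, 51, 56, 63, 80, 92, 96]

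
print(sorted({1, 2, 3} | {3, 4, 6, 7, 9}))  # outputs [1, 2, 3, 4, 6, 7, 9]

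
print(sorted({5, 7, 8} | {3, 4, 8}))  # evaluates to [3, 4, 5, 7, 8]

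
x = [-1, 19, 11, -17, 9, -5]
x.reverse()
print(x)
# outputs [-5, 9, -17, 11, 19, -1]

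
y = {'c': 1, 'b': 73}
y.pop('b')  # 73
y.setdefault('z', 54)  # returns 54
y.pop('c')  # 1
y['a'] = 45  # {'z': 54, 'a': 45}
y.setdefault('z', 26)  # 54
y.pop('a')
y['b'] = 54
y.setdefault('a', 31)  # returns 31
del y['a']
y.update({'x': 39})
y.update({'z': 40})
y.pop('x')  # 39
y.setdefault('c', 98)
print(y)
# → {'z': 40, 'b': 54, 'c': 98}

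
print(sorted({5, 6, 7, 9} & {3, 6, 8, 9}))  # [6, 9]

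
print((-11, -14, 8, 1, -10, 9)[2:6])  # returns (8, 1, -10, 9)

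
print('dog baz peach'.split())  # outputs ['dog', 'baz', 'peach']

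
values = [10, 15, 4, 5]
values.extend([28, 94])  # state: [10, 15, 4, 5, 28, 94]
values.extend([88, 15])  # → [10, 15, 4, 5, 28, 94, 88, 15]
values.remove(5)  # [10, 15, 4, 28, 94, 88, 15]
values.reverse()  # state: [15, 88, 94, 28, 4, 15, 10]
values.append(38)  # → [15, 88, 94, 28, 4, 15, 10, 38]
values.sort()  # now [4, 10, 15, 15, 28, 38, 88, 94]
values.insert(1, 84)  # [4, 84, 10, 15, 15, 28, 38, 88, 94]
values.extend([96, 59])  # [4, 84, 10, 15, 15, 28, 38, 88, 94, 96, 59]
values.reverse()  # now [59, 96, 94, 88, 38, 28, 15, 15, 10, 84, 4]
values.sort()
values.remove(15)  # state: [4, 10, 15, 28, 38, 59, 84, 88, 94, 96]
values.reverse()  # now [96, 94, 88, 84, 59, 38, 28, 15, 10, 4]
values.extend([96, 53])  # [96, 94, 88, 84, 59, 38, 28, 15, 10, 4, 96, 53]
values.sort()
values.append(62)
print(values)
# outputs [4, 10, 15, 28, 38, 53, 59, 84, 88, 94, 96, 96, 62]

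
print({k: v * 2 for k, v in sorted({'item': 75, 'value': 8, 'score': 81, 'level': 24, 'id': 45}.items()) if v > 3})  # {'id': 90, 'item': 150, 'level': 48, 'score': 162, 'value': 16}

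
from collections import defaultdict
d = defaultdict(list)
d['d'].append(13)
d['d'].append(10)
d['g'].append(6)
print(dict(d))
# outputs {'d': [13, 10], 'g': [6]}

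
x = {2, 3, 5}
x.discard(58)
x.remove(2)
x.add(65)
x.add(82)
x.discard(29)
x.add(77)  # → {3, 5, 65, 77, 82}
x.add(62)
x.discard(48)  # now {3, 5, 62, 65, 77, 82}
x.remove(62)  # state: {3, 5, 65, 77, 82}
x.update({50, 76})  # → {3, 5, 50, 65, 76, 77, 82}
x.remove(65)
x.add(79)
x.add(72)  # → {3, 5, 50, 72, 76, 77, 79, 82}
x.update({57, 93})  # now {3, 5, 50, 57, 72, 76, 77, 79, 82, 93}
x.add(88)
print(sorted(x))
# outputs [3, 5, 50, 57, 72, 76, 77, 79, 82, 88, 93]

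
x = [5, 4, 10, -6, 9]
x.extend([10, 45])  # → [5, 4, 10, -6, 9, 10, 45]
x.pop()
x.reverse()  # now [10, 9, -6, 10, 4, 5]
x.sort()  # [-6, 4, 5, 9, 10, 10]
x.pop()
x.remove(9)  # [-6, 4, 5, 10]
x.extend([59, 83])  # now [-6, 4, 5, 10, 59, 83]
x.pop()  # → 83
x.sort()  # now [-6, 4, 5, 10, 59]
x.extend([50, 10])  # [-6, 4, 5, 10, 59, 50, 10]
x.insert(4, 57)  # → [-6, 4, 5, 10, 57, 59, 50, 10]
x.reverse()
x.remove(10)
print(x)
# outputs [50, 59, 57, 10, 5, 4, -6]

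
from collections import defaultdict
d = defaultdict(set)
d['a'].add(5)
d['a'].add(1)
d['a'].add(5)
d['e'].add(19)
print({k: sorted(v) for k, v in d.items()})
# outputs {'a': [1, 5], 'e': [19]}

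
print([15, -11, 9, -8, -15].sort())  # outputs None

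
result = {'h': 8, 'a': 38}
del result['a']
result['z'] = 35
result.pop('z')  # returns 35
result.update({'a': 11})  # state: {'h': 8, 'a': 11}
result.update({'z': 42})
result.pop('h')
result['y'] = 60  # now {'a': 11, 'z': 42, 'y': 60}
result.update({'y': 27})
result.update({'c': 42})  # {'a': 11, 'z': 42, 'y': 27, 'c': 42}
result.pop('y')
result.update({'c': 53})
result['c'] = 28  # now {'a': 11, 'z': 42, 'c': 28}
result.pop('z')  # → 42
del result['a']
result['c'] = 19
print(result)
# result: {'c': 19}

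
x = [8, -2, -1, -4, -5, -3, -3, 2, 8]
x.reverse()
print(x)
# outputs [8, 2, -3, -3, -5, -4, -1, -2, 8]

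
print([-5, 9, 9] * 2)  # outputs [-5, 9, 9, -5, 9, 9]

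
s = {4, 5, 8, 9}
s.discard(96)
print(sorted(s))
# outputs [4, 5, 8, 9]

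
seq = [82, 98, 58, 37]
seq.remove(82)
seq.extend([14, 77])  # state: [98, 58, 37, 14, 77]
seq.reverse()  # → [77, 14, 37, 58, 98]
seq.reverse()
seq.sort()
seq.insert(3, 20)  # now [14, 37, 58, 20, 77, 98]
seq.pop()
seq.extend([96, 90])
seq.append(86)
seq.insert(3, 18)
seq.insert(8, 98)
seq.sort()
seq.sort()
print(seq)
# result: [14, 18, 20, 37, 58, 77, 86, 90, 96, 98]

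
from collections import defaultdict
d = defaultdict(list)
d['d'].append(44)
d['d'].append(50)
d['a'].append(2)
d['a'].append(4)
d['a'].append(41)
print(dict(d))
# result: {'d': [44, 50], 'a': [2, 4, 41]}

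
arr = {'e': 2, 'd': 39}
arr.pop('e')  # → 2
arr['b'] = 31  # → {'d': 39, 'b': 31}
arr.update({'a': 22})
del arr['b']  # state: {'d': 39, 'a': 22}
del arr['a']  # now {'d': 39}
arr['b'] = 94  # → {'d': 39, 'b': 94}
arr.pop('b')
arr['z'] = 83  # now {'d': 39, 'z': 83}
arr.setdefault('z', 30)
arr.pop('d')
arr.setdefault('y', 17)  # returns 17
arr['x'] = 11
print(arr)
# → {'z': 83, 'y': 17, 'x': 11}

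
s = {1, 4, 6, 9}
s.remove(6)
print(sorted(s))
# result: [1, 4, 9]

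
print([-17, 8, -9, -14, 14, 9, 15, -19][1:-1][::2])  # [8, -14, 9]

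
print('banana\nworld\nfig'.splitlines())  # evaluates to ['banana', 'world', 'fig']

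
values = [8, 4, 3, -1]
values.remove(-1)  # [8, 4, 3]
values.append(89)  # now [8, 4, 3, 89]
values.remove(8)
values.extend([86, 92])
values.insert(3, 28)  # [4, 3, 89, 28, 86, 92]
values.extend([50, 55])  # [4, 3, 89, 28, 86, 92, 50, 55]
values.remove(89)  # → [4, 3, 28, 86, 92, 50, 55]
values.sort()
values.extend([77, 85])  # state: [3, 4, 28, 50, 55, 86, 92, 77, 85]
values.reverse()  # [85, 77, 92, 86, 55, 50, 28, 4, 3]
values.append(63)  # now [85, 77, 92, 86, 55, 50, 28, 4, 3, 63]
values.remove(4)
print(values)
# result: [85, 77, 92, 86, 55, 50, 28, 3, 63]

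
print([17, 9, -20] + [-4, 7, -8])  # [17, 9, -20, -4, 7, -8]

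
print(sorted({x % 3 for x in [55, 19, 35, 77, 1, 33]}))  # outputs [0, 1, 2]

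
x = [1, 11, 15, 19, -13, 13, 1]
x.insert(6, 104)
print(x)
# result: [1, 11, 15, 19, -13, 13, 104, 1]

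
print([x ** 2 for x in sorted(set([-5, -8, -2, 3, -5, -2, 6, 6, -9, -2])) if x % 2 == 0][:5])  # [64, 4, 36]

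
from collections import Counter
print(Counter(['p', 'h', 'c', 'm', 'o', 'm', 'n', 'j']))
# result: Counter({'m': 2, 'p': 1, 'h': 1, 'c': 1, 'o': 1, 'n': 1, 'j': 1})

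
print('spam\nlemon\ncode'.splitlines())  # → ['spam', 'lemon', 'code']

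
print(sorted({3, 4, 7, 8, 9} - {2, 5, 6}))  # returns [3, 4, 7, 8, 9]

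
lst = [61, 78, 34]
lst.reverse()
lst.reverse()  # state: [61, 78, 34]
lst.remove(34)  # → [61, 78]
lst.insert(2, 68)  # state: [61, 78, 68]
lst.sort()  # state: [61, 68, 78]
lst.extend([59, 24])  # [61, 68, 78, 59, 24]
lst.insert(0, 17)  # [17, 61, 68, 78, 59, 24]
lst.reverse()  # [24, 59, 78, 68, 61, 17]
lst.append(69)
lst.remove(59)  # [24, 78, 68, 61, 17, 69]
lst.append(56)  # [24, 78, 68, 61, 17, 69, 56]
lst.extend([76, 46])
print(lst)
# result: [24, 78, 68, 61, 17, 69, 56, 76, 46]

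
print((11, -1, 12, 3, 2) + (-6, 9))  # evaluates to (11, -1, 12, 3, 2, -6, 9)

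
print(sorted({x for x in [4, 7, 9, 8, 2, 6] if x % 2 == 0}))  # [2, 4, 6, 8]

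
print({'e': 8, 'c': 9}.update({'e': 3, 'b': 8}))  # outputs None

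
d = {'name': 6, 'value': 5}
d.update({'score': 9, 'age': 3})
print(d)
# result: {'name': 6, 'value': 5, 'score': 9, 'age': 3}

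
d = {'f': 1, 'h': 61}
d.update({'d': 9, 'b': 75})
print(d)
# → {'f': 1, 'h': 61, 'd': 9, 'b': 75}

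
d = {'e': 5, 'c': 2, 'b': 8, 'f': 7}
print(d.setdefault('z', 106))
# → 106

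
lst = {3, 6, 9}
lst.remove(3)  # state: {6, 9}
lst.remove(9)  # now {6}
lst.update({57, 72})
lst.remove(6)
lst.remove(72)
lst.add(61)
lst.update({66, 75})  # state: {57, 61, 66, 75}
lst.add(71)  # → {57, 61, 66, 71, 75}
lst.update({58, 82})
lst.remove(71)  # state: {57, 58, 61, 66, 75, 82}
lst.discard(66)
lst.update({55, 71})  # {55, 57, 58, 61, 71, 75, 82}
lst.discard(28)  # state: {55, 57, 58, 61, 71, 75, 82}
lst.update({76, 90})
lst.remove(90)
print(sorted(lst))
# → [55, 57, 58, 61, 71, 75, 76, 82]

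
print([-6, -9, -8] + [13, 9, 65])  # [-6, -9, -8, 13, 9, 65]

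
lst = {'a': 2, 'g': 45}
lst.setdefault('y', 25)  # 25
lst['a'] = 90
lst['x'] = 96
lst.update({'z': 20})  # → {'a': 90, 'g': 45, 'y': 25, 'x': 96, 'z': 20}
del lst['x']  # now {'a': 90, 'g': 45, 'y': 25, 'z': 20}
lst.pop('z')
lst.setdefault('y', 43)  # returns 25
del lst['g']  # {'a': 90, 'y': 25}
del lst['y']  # {'a': 90}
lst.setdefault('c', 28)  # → 28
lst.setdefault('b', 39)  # 39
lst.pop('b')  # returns 39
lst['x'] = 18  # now {'a': 90, 'c': 28, 'x': 18}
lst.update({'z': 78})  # {'a': 90, 'c': 28, 'x': 18, 'z': 78}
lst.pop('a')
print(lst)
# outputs {'c': 28, 'x': 18, 'z': 78}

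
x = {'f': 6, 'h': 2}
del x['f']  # {'h': 2}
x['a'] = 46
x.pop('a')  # 46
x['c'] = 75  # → {'h': 2, 'c': 75}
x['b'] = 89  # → {'h': 2, 'c': 75, 'b': 89}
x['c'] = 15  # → {'h': 2, 'c': 15, 'b': 89}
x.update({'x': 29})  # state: {'h': 2, 'c': 15, 'b': 89, 'x': 29}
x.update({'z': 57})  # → {'h': 2, 'c': 15, 'b': 89, 'x': 29, 'z': 57}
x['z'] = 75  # {'h': 2, 'c': 15, 'b': 89, 'x': 29, 'z': 75}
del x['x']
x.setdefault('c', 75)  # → 15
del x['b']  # {'h': 2, 'c': 15, 'z': 75}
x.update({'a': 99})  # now {'h': 2, 'c': 15, 'z': 75, 'a': 99}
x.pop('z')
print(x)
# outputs {'h': 2, 'c': 15, 'a': 99}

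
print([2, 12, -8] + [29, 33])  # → [2, 12, -8, 29, 33]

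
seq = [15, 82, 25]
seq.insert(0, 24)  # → [24, 15, 82, 25]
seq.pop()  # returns 25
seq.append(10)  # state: [24, 15, 82, 10]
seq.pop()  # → 10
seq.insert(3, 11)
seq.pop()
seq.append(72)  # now [24, 15, 82, 72]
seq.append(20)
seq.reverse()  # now [20, 72, 82, 15, 24]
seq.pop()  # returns 24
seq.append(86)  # [20, 72, 82, 15, 86]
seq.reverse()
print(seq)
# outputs [86, 15, 82, 72, 20]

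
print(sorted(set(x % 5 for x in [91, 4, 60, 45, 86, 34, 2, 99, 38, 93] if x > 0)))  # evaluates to [0, 1, 2, 3, 4]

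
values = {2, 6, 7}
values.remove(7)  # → {2, 6}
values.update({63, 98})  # {2, 6, 63, 98}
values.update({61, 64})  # {2, 6, 61, 63, 64, 98}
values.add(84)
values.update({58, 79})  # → {2, 6, 58, 61, 63, 64, 79, 84, 98}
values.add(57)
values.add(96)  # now {2, 6, 57, 58, 61, 63, 64, 79, 84, 96, 98}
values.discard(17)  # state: {2, 6, 57, 58, 61, 63, 64, 79, 84, 96, 98}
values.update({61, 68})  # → {2, 6, 57, 58, 61, 63, 64, 68, 79, 84, 96, 98}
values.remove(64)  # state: {2, 6, 57, 58, 61, 63, 68, 79, 84, 96, 98}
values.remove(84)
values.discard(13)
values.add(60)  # {2, 6, 57, 58, 60, 61, 63, 68, 79, 96, 98}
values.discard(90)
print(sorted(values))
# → [2, 6, 57, 58, 60, 61, 63, 68, 79, 96, 98]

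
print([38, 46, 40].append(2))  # None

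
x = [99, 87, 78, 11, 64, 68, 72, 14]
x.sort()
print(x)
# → [11, 14, 64, 68, 72, 78, 87, 99]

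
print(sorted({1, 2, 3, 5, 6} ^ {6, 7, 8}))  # [1, 2, 3, 5, 7, 8]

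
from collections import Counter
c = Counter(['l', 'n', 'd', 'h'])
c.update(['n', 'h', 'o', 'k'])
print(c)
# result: Counter({'n': 2, 'h': 2, 'l': 1, 'd': 1, 'o': 1, 'k': 1})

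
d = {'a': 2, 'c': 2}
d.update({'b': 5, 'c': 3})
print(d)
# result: {'a': 2, 'c': 3, 'b': 5}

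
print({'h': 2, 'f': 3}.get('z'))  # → None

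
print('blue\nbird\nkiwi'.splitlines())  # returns ['blue', 'bird', 'kiwi']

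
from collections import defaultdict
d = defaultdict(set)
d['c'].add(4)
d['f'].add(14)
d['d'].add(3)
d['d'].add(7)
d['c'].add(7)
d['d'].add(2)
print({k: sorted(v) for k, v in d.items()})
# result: {'c': [4, 7], 'f': [14], 'd': [2, 3, 7]}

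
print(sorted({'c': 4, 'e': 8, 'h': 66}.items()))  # [('c', 4), ('e', 8), ('h', 66)]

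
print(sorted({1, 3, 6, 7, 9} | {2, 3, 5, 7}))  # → [1, 2, 3, 5, 6, 7, 9]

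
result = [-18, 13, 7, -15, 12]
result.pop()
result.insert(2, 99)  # [-18, 13, 99, 7, -15]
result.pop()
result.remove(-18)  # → [13, 99, 7]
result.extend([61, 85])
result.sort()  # [7, 13, 61, 85, 99]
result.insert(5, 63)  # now [7, 13, 61, 85, 99, 63]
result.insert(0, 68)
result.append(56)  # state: [68, 7, 13, 61, 85, 99, 63, 56]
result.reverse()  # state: [56, 63, 99, 85, 61, 13, 7, 68]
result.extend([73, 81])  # [56, 63, 99, 85, 61, 13, 7, 68, 73, 81]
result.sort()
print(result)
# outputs [7, 13, 56, 61, 63, 68, 73, 81, 85, 99]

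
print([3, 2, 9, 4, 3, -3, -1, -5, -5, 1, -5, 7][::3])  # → [3, 4, -1, 1]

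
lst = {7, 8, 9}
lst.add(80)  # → {7, 8, 9, 80}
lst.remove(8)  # {7, 9, 80}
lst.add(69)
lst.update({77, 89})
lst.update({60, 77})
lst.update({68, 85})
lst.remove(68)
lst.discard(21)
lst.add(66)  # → {7, 9, 60, 66, 69, 77, 80, 85, 89}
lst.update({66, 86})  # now {7, 9, 60, 66, 69, 77, 80, 85, 86, 89}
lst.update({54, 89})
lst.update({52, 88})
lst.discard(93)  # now {7, 9, 52, 54, 60, 66, 69, 77, 80, 85, 86, 88, 89}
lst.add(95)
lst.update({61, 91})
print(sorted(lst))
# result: [7, 9, 52, 54, 60, 61, 66, 69, 77, 80, 85, 86, 88, 89, 91, 95]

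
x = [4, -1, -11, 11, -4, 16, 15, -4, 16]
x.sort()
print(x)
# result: [-11, -4, -4, -1, 4, 11, 15, 16, 16]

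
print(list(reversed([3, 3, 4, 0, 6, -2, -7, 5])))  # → [5, -7, -2, 6, 0, 4, 3, 3]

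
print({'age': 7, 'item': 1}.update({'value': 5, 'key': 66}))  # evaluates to None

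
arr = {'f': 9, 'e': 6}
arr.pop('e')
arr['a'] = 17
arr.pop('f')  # 9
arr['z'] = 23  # {'a': 17, 'z': 23}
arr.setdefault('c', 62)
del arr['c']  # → {'a': 17, 'z': 23}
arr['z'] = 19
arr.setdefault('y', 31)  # 31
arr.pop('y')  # 31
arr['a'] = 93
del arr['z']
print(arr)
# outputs {'a': 93}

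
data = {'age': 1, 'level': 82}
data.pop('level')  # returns 82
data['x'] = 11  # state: {'age': 1, 'x': 11}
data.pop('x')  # 11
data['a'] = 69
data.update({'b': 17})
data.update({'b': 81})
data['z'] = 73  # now {'age': 1, 'a': 69, 'b': 81, 'z': 73}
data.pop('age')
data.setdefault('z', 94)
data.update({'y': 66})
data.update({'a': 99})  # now {'a': 99, 'b': 81, 'z': 73, 'y': 66}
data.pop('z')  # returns 73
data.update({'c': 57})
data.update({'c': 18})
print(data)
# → {'a': 99, 'b': 81, 'y': 66, 'c': 18}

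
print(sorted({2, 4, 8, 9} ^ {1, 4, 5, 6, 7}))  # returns [1, 2, 5, 6, 7, 8, 9]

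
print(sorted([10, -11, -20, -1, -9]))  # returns [-20, -11, -9, -1, 10]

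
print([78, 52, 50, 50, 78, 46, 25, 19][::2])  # [78, 50, 78, 25]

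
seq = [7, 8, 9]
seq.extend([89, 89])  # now [7, 8, 9, 89, 89]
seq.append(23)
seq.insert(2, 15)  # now [7, 8, 15, 9, 89, 89, 23]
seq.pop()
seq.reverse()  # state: [89, 89, 9, 15, 8, 7]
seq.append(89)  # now [89, 89, 9, 15, 8, 7, 89]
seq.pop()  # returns 89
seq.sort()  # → [7, 8, 9, 15, 89, 89]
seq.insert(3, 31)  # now [7, 8, 9, 31, 15, 89, 89]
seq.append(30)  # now [7, 8, 9, 31, 15, 89, 89, 30]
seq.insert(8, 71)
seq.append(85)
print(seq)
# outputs [7, 8, 9, 31, 15, 89, 89, 30, 71, 85]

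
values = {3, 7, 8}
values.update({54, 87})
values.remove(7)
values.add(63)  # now {3, 8, 54, 63, 87}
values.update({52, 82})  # {3, 8, 52, 54, 63, 82, 87}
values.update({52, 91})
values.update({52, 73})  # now {3, 8, 52, 54, 63, 73, 82, 87, 91}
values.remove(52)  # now {3, 8, 54, 63, 73, 82, 87, 91}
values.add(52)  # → {3, 8, 52, 54, 63, 73, 82, 87, 91}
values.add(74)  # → {3, 8, 52, 54, 63, 73, 74, 82, 87, 91}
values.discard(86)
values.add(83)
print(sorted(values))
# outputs [3, 8, 52, 54, 63, 73, 74, 82, 83, 87, 91]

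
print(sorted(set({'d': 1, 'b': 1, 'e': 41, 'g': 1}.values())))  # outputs [1, 41]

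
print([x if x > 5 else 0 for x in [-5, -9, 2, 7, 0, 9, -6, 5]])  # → [0, 0, 0, 7, 0, 9, 0, 0]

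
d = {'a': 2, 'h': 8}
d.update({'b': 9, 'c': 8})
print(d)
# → {'a': 2, 'h': 8, 'b': 9, 'c': 8}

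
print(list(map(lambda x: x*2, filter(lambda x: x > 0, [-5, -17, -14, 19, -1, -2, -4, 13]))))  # [38, 26]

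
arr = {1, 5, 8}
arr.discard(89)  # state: {1, 5, 8}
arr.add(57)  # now {1, 5, 8, 57}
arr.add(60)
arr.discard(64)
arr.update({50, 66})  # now {1, 5, 8, 50, 57, 60, 66}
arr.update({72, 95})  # {1, 5, 8, 50, 57, 60, 66, 72, 95}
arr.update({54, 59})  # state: {1, 5, 8, 50, 54, 57, 59, 60, 66, 72, 95}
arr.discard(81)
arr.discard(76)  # {1, 5, 8, 50, 54, 57, 59, 60, 66, 72, 95}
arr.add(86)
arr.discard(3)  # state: {1, 5, 8, 50, 54, 57, 59, 60, 66, 72, 86, 95}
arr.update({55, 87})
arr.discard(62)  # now {1, 5, 8, 50, 54, 55, 57, 59, 60, 66, 72, 86, 87, 95}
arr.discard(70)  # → {1, 5, 8, 50, 54, 55, 57, 59, 60, 66, 72, 86, 87, 95}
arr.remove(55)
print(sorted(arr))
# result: [1, 5, 8, 50, 54, 57, 59, 60, 66, 72, 86, 87, 95]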